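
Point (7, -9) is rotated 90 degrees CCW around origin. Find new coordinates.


cos(90) = 0, sin(90) = 1
x' = 7*0 + 9*1 = 9
y' = 7*1 - 9*0 = 7

(9, 7)


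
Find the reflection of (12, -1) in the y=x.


Reflection rule for y=x: (y, x)
(12, -1) -> (-1, 12)

(-1, 12)


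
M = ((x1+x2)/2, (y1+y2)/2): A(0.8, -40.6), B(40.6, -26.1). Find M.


Mx = (0.8 + 40.6)/2 = 41.4/2 = 20.7000
My = (-40.6 - 26.1)/2 = -66.7/2 = -33.3500

(20.7000, -33.3500)


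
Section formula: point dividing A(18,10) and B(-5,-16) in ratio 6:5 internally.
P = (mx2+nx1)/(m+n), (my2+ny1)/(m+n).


Px = (6*(-5) + 5*18)/11 = 60/11 = 5.4545
Py = (6*(-16) + 5*10)/11 = -46/11 = -4.1818

P = (5.4545, -4.1818)


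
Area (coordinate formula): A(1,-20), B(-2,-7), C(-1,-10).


1*(-7+ 10) = 3
-2*(-10+ 20) = -20
-1*(-20+ 7) = 13
sum = -4
Area = |-4|/2 = 2.0000

2.0000 sq units


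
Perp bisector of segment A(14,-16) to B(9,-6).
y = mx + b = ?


Midpoint = (11.5, -11)
Slope of AB = dy/dx = 10/(-5) = -2.0000
Perp slope = -dx/dy = 5/10 = 0.5000
b = My - (perp slope)*Mx = -11 + (-5*11.5)/10 = -11 - 5.7500 = -16.7500

y = 0.5000x - 16.7500


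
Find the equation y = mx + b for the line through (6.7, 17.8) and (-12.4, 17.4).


m = (-0.4)/(-19.1) = 0.0209
b = y1 - m*x1 = 17.8 - (-0.4*6.7)/(-19.1) = 17.8 - 0.1403 = 17.6597

y = 0.0209x + 17.6597


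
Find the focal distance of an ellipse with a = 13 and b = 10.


c^2 = 13^2 - 10^2 = 169 - 100 = 69
c = sqrt(69) = 8.3066

c = 8.3066


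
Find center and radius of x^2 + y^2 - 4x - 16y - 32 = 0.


h = -D/2 = 4/2 = 2
k = -E/2 = 16/2 = 8
r^2 = h^2 + k^2 - F = 4 + 64 + 32 = 100
r = 10

Center (2, 8), radius = 10


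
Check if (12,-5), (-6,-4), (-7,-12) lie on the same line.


12*(-4+ 12) - 6*(-12+ 5) - 7*(-5+ 4)
= 96 + 42 + 7 = 145

No, not collinear (determinant = 145)


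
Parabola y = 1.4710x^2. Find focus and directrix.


a = 1.4710
1/(4a) = 0.1700
Focus = (0, 0.1700)
Directrix: y = -0.1700

Focus = (0, 0.1700), Directrix: y = -0.1700


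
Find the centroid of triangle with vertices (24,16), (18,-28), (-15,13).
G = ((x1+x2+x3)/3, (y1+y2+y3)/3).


Gx = (24+18- 15)/3 = 27/3 = 9.0000
Gy = (16- 28+13)/3 = 1/3 = 0.3333

G = (9.0000, 0.3333)


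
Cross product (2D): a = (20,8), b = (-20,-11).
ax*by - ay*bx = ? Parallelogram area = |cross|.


cross = 20*(-11) - 8*(-20) = -220 + 160 = -60
Parallelogram area = |-60| = 60

cross = -60, parallelogram area = 60


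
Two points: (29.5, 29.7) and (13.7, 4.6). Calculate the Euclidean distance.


dx = 13.7 - 29.5 = -15.8
dy = 4.6 - 29.7 = -25.1
d = sqrt(249.64 + 630.01) = sqrt(879.65) = 29.6589

29.6589


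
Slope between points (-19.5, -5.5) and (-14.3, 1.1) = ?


dy = 1.1 + 5.5 = 6.6
dx = -14.3 + 19.5 = 5.2
m = 6.6/5.2 = 1.2692

m = 1.2692


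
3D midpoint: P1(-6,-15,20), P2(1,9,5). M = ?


Mx = (-6+1)/2 = -2.5000
My = (-15+9)/2 = -3.0000
Mz = (20+5)/2 = 12.5000

M = (-2.5000, -3.0000, 12.5000)


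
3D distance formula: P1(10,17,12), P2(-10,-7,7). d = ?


dx=-20, dy=-24, dz=-5
d = sqrt(400+576+25) = sqrt(1001) = 31.6386

31.6386


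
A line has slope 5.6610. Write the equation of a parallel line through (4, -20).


Parallel lines have equal slopes.
m2 = 5.6610
b2 = -20 - 5.6610*4 = -42.6440

y = 5.6610x - 42.6440


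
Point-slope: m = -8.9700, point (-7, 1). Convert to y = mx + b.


y - 1 = -8.9700(x + 7)
y = -8.9700x + 1 + 8.9700*(-7)
y = -8.9700x - 61.7900

y = -8.9700x - 61.7900


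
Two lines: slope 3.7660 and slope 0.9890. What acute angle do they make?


m1-m2 = 2.777
1+m1*m2 = 4.724574
tan(theta) = |2.777/4.724574| = 0.587778
theta = arctan(|2.777/4.724574|) = 30.4461 degrees (acute angle)

30.4461 degrees


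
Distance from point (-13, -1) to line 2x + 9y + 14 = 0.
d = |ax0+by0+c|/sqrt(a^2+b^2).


|2*(-13) + 9*(-1) + 14| = |-21| = 21
sqrt(4 + 81) = sqrt(85) = 9.2195
d = 21/sqrt(85) = 2.2778

2.2778


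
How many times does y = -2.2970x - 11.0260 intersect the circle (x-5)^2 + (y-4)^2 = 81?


Substitute y = -2.2970x - 11.0260: (x-5)^2 + (-2.2970x- 11.0260-4)^2 = 81
Expand to Ax^2 + Bx + C = 0, where b-k = -15.026
A = 1+m^2 = 6.276209
B = 2(m(b-k) - h) = 2(-2.2970*(-15.026) - 5) = 59.029444
C = h^2 + (b-k)^2 - r^2 = 25 + 225.780676 - 81 = 169.780676
disc = B^2-4AC = 3484.4753 - 4262.3160 = -777.8407
disc < 0

0 intersection points


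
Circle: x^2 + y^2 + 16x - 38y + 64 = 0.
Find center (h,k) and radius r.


h = -D/2 = -16/2 = -8
k = -E/2 = 38/2 = 19
r^2 = h^2 + k^2 - F = 64 + 361 - 64 = 361
r = 19

Center (-8, 19), radius = 19


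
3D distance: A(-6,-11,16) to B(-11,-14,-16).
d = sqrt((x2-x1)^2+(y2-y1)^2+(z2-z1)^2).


dx=-5, dy=-3, dz=-32
d = sqrt(25+9+1024) = sqrt(1058) = 32.5269

32.5269


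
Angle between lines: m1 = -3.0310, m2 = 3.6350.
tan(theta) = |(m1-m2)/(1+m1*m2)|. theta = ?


m1-m2 = -6.666
1+m1*m2 = -10.017685
tan(theta) = |-6.666/(-10.017685)| = 0.665423
theta = arctan(|-6.666/(-10.017685)|) = 33.6407 degrees (acute angle)

33.6407 degrees


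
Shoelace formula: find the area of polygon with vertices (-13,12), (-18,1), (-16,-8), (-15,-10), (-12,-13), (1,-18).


sum(xi*y_{i+1}) = -13*1 - 18*(-8) - 16*(-10) - 15*(-13) - 12*(-18) + 1*12 = 714
sum(yi*x_{i+1}) = 12*(-18) + 1*(-16) - 8*(-15) - 10*(-12) - 13*1 - 18*(-13) = 229
Area = |714 - 229|/2 = 485/2 = 242.5000

242.5000 sq units


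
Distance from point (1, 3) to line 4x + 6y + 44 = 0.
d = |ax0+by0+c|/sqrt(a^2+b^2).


|4*1 + 6*3 + 44| = |66| = 66
sqrt(16 + 36) = sqrt(52) = 7.2111
d = 66/sqrt(52) = 9.1526

9.1526


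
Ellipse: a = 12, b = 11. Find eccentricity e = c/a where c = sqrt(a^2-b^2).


c = sqrt(144-121) = sqrt(23) = 4.7958
e = c/a = sqrt(23)/12 = 0.3997

e = 0.3997


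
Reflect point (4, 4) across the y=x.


Reflection rule for y=x: (y, x)
(4, 4) -> (4, 4)

(4, 4)


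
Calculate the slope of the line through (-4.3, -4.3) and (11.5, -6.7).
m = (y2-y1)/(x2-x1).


dy = -6.7 + 4.3 = -2.4
dx = 11.5 + 4.3 = 15.8
m = -2.4/15.8 = -0.1519

m = -0.1519


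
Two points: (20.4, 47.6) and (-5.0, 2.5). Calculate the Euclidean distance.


dx = -5.0 - 20.4 = -25.4
dy = 2.5 - 47.6 = -45.1
d = sqrt(645.16 + 2034.01) = sqrt(2679.17) = 51.7607

51.7607


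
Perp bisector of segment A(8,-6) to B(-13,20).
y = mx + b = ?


Midpoint = (-2.5, 7)
Slope of AB = dy/dx = 26/(-21) = -1.2381
Perp slope = -dx/dy = 21/26 = 0.8077
b = My - (perp slope)*Mx = 7 + (-21*(-2.5))/26 = 7 + 2.0192 = 9.0192

y = 0.8077x + 9.0192


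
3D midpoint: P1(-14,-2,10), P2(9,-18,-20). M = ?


Mx = (-14+9)/2 = -2.5000
My = (-2- 18)/2 = -10.0000
Mz = (10- 20)/2 = -5.0000

M = (-2.5000, -10.0000, -5.0000)


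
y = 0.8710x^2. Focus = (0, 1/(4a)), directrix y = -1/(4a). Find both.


a = 0.8710
1/(4a) = 0.2870
Focus = (0, 0.2870)
Directrix: y = -0.2870

Focus = (0, 0.2870), Directrix: y = -0.2870


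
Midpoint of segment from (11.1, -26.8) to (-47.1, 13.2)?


Mx = (11.1 - 47.1)/2 = -36.0/2 = -18.0000
My = (-26.8 + 13.2)/2 = -13.6/2 = -6.8000

(-18.0000, -6.8000)


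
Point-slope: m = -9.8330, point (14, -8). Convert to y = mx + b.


y + 8 = -9.8330(x - 14)
y = -9.8330x - 8 + 9.8330*14
y = -9.8330x + 129.6620

y = -9.8330x + 129.6620


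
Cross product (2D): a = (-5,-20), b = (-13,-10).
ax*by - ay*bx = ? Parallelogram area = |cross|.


cross = -5*(-10) + 20*(-13) = 50 - 260 = -210
Parallelogram area = |-210| = 210

cross = -210, parallelogram area = 210


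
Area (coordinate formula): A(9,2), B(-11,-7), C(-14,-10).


9*(-7+ 10) = 27
-11*(-10-2) = 132
-14*(2+ 7) = -126
sum = 33
Area = |33|/2 = 16.5000

16.5000 sq units


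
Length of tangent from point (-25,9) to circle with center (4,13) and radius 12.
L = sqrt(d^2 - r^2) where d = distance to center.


d = sqrt((-25-4)^2 + (9-13)^2) = sqrt(841+16) = 29.2746
L = sqrt(857.0000 - 144) = sqrt(713.0000) = 26.7021

26.7021


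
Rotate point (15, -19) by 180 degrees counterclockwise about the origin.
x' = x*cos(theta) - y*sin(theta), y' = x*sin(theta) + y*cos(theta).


cos(180) = -1, sin(180) = 0
x' = 15*(-1) + 19*0 = -15
y' = 15*0 - 19*(-1) = 19

(-15, 19)


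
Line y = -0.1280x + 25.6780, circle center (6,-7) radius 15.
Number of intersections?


Substitute y = -0.1280x + 25.6780: (x-6)^2 + (-0.1280x+25.6780+ 7)^2 = 225
Expand to Ax^2 + Bx + C = 0, where b-k = 32.678
A = 1+m^2 = 1.016384
B = 2(m(b-k) - h) = 2(-0.1280*32.678 - 6) = -20.365568
C = h^2 + (b-k)^2 - r^2 = 36 + 1067.851684 - 225 = 878.851684
disc = B^2-4AC = 414.7564 - 3573.0032 = -3158.2468
disc < 0

0 intersection points


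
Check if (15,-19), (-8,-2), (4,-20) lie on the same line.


15*(-2+ 20) - 8*(-20+ 19) + 4*(-19+ 2)
= 270 + 8 - 68 = 210

No, not collinear (determinant = 210)


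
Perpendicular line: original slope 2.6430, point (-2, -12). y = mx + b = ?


Perpendicular slope = -1/m1 = -1/2.6430 = -0.3784
b2 = y0 - m2*x0 = -12 - 2/2.6430 = -12 - 0.7567 = -12.7567

y = -0.3784x - 12.7567


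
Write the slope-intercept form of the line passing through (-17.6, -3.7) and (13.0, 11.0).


m = (14.7)/(30.6) = 0.4804
b = y1 - m*x1 = -3.7 - (14.7*(-17.6))/(30.6) = -3.7 + 8.4549 = 4.7549

y = 0.4804x + 4.7549


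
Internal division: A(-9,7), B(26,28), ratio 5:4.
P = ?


Px = (5*26 + 4*(-9))/9 = 94/9 = 10.4444
Py = (5*28 + 4*7)/9 = 168/9 = 18.6667

P = (10.4444, 18.6667)


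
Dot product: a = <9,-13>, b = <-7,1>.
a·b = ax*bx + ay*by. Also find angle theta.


a·b = 9*(-7) - 13*1 = -63 - 13 = -76
|a| = sqrt(81+169) = 15.8114
|b| = sqrt(49+1) = 7.0711
cos(theta) = -76/(sqrt(250)*sqrt(50)) = -76/sqrt(12500) = -0.679765
theta = arccos(-76/sqrt(12500)) = 132.8253 degrees

a·b = -76, theta = 132.8253 deg


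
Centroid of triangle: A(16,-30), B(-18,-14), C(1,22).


Gx = (16- 18+1)/3 = -1/3 = -0.3333
Gy = (-30- 14+22)/3 = -22/3 = -7.3333

G = (-0.3333, -7.3333)


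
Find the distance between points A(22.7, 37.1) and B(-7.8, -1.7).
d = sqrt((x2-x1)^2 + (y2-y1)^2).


dx = -7.8 - 22.7 = -30.5
dy = -1.7 - 37.1 = -38.8
d = sqrt(930.25 + 1505.44) = sqrt(2435.69) = 49.3527

49.3527


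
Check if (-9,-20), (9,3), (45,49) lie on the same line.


-9*(3-49) + 9*(49+ 20) + 45*(-20-3)
= 414 + 621 - 1035 = 0

Yes, collinear (determinant = 0)


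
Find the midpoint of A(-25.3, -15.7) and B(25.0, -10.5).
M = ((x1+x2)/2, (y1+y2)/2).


Mx = (-25.3 + 25.0)/2 = -0.3/2 = -0.1500
My = (-15.7 - 10.5)/2 = -26.2/2 = -13.1000

(-0.1500, -13.1000)


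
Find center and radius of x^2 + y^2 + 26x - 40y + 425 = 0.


h = -D/2 = -26/2 = -13
k = -E/2 = 40/2 = 20
r^2 = h^2 + k^2 - F = 169 + 400 - 425 = 144
r = 12

Center (-13, 20), radius = 12


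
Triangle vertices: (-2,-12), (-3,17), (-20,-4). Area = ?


-2*(17+ 4) = -42
-3*(-4+ 12) = -24
-20*(-12-17) = 580
sum = 514
Area = |514|/2 = 257.0000

257.0000 sq units


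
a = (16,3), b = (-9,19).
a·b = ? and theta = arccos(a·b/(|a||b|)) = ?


a·b = 16*(-9) + 3*19 = -144 + 57 = -87
|a| = sqrt(256+9) = 16.2788
|b| = sqrt(81+361) = 21.0238
cos(theta) = -87/(sqrt(265)*sqrt(442)) = -87/sqrt(117130) = -0.254206
theta = arccos(-87/sqrt(117130)) = 104.7265 degrees

a·b = -87, theta = 104.7265 deg


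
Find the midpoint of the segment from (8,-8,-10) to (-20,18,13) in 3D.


Mx = (8- 20)/2 = -6.0000
My = (-8+18)/2 = 5.0000
Mz = (-10+13)/2 = 1.5000

M = (-6.0000, 5.0000, 1.5000)


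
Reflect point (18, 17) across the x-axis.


Reflection rule for x-axis: (x, -y)
(18, 17) -> (18, -17)

(18, -17)


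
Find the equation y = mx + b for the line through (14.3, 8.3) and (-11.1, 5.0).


m = (-3.3)/(-25.4) = 0.1299
b = y1 - m*x1 = 8.3 - (-3.3*14.3)/(-25.4) = 8.3 - 1.8579 = 6.4421

y = 0.1299x + 6.4421


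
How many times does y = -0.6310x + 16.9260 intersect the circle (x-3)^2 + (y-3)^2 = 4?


Substitute y = -0.6310x + 16.9260: (x-3)^2 + (-0.6310x+16.9260-3)^2 = 4
Expand to Ax^2 + Bx + C = 0, where b-k = 13.926
A = 1+m^2 = 1.398161
B = 2(m(b-k) - h) = 2(-0.6310*13.926 - 3) = -23.574612
C = h^2 + (b-k)^2 - r^2 = 9 + 193.933476 - 4 = 198.933476
disc = B^2-4AC = 555.7623 - 1112.5641 = -556.8018
disc < 0

0 intersection points


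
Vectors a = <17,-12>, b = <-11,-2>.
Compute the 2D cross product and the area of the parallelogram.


cross = 17*(-2) + 12*(-11) = -34 - 132 = -166
Parallelogram area = |-166| = 166

cross = -166, parallelogram area = 166


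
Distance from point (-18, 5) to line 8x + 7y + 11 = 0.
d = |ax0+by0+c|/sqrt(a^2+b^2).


|8*(-18) + 7*5 + 11| = |-98| = 98
sqrt(64 + 49) = sqrt(113) = 10.6301
d = 98/sqrt(113) = 9.2191

9.2191


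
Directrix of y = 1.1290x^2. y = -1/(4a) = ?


a = 1.1290
1/(4a) = 0.2214
directrix: y = -0.2214 = -0.2214

y = -0.2214


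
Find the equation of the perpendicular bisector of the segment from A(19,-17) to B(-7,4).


Midpoint = (6, -6.5)
Slope of AB = dy/dx = 21/(-26) = -0.8077
Perp slope = -dx/dy = 26/21 = 1.2381
b = My - (perp slope)*Mx = -6.5 + (-26*6)/21 = -6.5 - 7.4286 = -13.9286

y = 1.2381x - 13.9286


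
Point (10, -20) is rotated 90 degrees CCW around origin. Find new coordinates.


cos(90) = 0, sin(90) = 1
x' = 10*0 + 20*1 = 20
y' = 10*1 - 20*0 = 10

(20, 10)


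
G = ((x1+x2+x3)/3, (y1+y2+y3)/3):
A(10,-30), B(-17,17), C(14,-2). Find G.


Gx = (10- 17+14)/3 = 7/3 = 2.3333
Gy = (-30+17- 2)/3 = -15/3 = -5.0000

G = (2.3333, -5.0000)


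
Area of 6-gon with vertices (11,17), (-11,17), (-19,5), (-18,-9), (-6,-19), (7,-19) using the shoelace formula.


sum(xi*y_{i+1}) = 11*17 - 11*5 - 19*(-9) - 18*(-19) - 6*(-19) + 7*17 = 878
sum(yi*x_{i+1}) = 17*(-11) + 17*(-19) + 5*(-18) - 9*(-6) - 19*7 - 19*11 = -888
Area = |878 + 888|/2 = 1766/2 = 883.0000

883.0000 sq units


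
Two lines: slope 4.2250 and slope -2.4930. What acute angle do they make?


m1-m2 = 6.718
1+m1*m2 = -9.532925
tan(theta) = |6.718/(-9.532925)| = 0.704715
theta = arctan(|6.718/(-9.532925)|) = 35.1729 degrees (acute angle)

35.1729 degrees


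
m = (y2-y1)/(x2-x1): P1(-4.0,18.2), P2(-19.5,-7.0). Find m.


dy = -7.0 - 18.2 = -25.2
dx = -19.5 + 4.0 = -15.5
m = -25.2/(-15.5) = 1.6258

m = 1.6258


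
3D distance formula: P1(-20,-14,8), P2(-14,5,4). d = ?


dx=6, dy=19, dz=-4
d = sqrt(36+361+16) = sqrt(413) = 20.3224

20.3224


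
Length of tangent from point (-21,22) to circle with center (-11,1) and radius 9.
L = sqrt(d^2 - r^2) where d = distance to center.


d = sqrt((-21+ 11)^2 + (22-1)^2) = sqrt(100+441) = 23.2594
L = sqrt(541.0000 - 81) = sqrt(460.0000) = 21.4476

21.4476


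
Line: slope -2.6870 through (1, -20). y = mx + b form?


y + 20 = -2.6870(x - 1)
y = -2.6870x - 20 + 2.6870*1
y = -2.6870x - 17.3130

y = -2.6870x - 17.3130


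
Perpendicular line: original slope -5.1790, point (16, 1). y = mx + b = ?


Perpendicular slope = -1/m1 = -1/(-5.1790) = 0.1931
b2 = y0 - m2*x0 = 1 + 16/(-5.1790) = 1 - 3.0894 = -2.0894

y = 0.1931x - 2.0894


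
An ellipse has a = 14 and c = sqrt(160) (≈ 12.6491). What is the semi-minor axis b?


b^2 = 14^2 - (sqrt(160))^2 = 196 - 160 = 36
b = sqrt(36) = 6

b = 6


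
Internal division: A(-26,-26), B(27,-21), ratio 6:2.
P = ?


Px = (6*27 + 2*(-26))/8 = 110/8 = 13.7500
Py = (6*(-21) + 2*(-26))/8 = -178/8 = -22.2500

P = (13.7500, -22.2500)


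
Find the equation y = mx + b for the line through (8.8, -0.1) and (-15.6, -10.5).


m = (-10.4)/(-24.4) = 0.4262
b = y1 - m*x1 = -0.1 - (-10.4*8.8)/(-24.4) = -0.1 - 3.7508 = -3.8508

y = 0.4262x - 3.8508


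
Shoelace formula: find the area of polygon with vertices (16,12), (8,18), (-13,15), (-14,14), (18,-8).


sum(xi*y_{i+1}) = 16*18 + 8*15 - 13*14 - 14*(-8) + 18*12 = 554
sum(yi*x_{i+1}) = 12*8 + 18*(-13) + 15*(-14) + 14*18 - 8*16 = -224
Area = |554 + 224|/2 = 778/2 = 389.0000

389.0000 sq units


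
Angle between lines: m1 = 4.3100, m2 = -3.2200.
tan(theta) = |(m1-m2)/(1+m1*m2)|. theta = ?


m1-m2 = 7.53
1+m1*m2 = -12.8782
tan(theta) = |7.53/(-12.8782)| = 0.584709
theta = arctan(|7.53/(-12.8782)|) = 30.3152 degrees (acute angle)

30.3152 degrees


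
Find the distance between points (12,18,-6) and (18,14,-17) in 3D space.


dx=6, dy=-4, dz=-11
d = sqrt(36+16+121) = sqrt(173) = 13.1529

13.1529


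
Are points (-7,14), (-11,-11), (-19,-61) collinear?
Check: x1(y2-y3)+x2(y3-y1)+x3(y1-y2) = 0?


-7*(-11+ 61) - 11*(-61-14) - 19*(14+ 11)
= -350 + 825 - 475 = 0

Yes, collinear (determinant = 0)


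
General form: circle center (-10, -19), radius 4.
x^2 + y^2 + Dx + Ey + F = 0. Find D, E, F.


(x+ 10)^2 + (y+ 19)^2 = 4^2
D = -2h = 20, E = -2k = 38
F = h^2+k^2-r^2 = 100+361-16 = 445

D = 20, E = 38, F = 445


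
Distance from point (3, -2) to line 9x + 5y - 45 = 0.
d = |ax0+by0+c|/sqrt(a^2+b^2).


|9*3 + 5*(-2) - 45| = |-28| = 28
sqrt(81 + 25) = sqrt(106) = 10.2956
d = 28/sqrt(106) = 2.7196

2.7196


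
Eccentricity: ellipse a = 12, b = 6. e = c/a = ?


c = sqrt(144-36) = sqrt(108) = 10.3923
e = c/a = sqrt(108)/12 = 0.8660

e = 0.8660


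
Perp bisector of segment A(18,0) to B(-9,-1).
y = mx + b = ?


Midpoint = (4.5, -0.5)
Slope of AB = dy/dx = -1/(-27) = 0.0370
Perp slope = -dx/dy = -27/1 = -27.0000
b = My - (perp slope)*Mx = -0.5 + (-27*4.5)/(-1) = -0.5 + 121.5000 = 121.0000

y = -27.0000x + 121.0000


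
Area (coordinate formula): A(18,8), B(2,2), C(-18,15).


18*(2-15) = -234
2*(15-8) = 14
-18*(8-2) = -108
sum = -328
Area = |-328|/2 = 164.0000

164.0000 sq units


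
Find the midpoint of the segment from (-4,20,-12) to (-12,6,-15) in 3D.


Mx = (-4- 12)/2 = -8.0000
My = (20+6)/2 = 13.0000
Mz = (-12- 15)/2 = -13.5000

M = (-8.0000, 13.0000, -13.5000)


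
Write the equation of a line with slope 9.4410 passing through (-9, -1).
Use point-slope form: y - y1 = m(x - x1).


y + 1 = 9.4410(x + 9)
y = 9.4410x - 1 - 9.4410*(-9)
y = 9.4410x + 83.9690

y = 9.4410x + 83.9690


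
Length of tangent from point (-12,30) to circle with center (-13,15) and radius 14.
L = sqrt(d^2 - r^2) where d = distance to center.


d = sqrt((-12+ 13)^2 + (30-15)^2) = sqrt(1+225) = 15.0333
L = sqrt(226.0000 - 196) = sqrt(30.0000) = 5.4772

5.4772


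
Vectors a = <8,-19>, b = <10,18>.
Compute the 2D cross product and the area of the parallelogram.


cross = 8*18 + 19*10 = 144 + 190 = 334
Parallelogram area = |334| = 334

cross = 334, parallelogram area = 334


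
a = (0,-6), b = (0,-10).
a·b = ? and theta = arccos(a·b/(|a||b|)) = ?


a·b = 0*0 - 6*(-10) = 0 + 60 = 60
|a| = sqrt(0+36) = 6.0000
|b| = sqrt(0+100) = 10.0000
cos(theta) = 60/(sqrt(36)*sqrt(100)) = 60/sqrt(3600) = 1
theta = arccos(60/sqrt(3600)) = 0 degrees

a·b = 60, theta = 0 deg


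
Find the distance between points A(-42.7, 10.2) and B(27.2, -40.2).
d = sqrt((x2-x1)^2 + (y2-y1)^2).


dx = 27.2 + 42.7 = 69.9
dy = -40.2 - 10.2 = -50.4
d = sqrt(4886.01 + 2540.16) = sqrt(7426.17) = 86.1752

86.1752


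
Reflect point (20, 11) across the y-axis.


Reflection rule for y-axis: (-x, y)
(20, 11) -> (-20, 11)

(-20, 11)


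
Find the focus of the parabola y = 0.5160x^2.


a = 0.5160
4a = 2.0640
focus = (0, 1/2.0640) = (0, 0.4845)

Focus = (0, 0.4845)


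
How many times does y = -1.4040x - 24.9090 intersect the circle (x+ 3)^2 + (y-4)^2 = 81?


Substitute y = -1.4040x - 24.9090: (x+ 3)^2 + (-1.4040x- 24.9090-4)^2 = 81
Expand to Ax^2 + Bx + C = 0, where b-k = -28.909
A = 1+m^2 = 2.971216
B = 2(m(b-k) - h) = 2(-1.4040*(-28.909) + 3) = 87.176472
C = h^2 + (b-k)^2 - r^2 = 9 + 835.730281 - 81 = 763.730281
disc = B^2-4AC = 7599.7373 - 9076.8305 = -1477.0932
disc < 0

0 intersection points


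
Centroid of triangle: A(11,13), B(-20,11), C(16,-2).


Gx = (11- 20+16)/3 = 7/3 = 2.3333
Gy = (13+11- 2)/3 = 22/3 = 7.3333

G = (2.3333, 7.3333)


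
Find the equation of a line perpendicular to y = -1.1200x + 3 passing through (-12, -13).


Perpendicular slope = -1/m1 = -1/(-1.1200) = 0.8929
b2 = y0 - m2*x0 = -13 - 12/(-1.1200) = -13 + 10.7143 = -2.2857

y = 0.8929x - 2.2857


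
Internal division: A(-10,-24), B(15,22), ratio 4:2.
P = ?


Px = (4*15 + 2*(-10))/6 = 40/6 = 6.6667
Py = (4*22 + 2*(-24))/6 = 40/6 = 6.6667

P = (6.6667, 6.6667)


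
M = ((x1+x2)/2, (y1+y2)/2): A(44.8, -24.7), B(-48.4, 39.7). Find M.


Mx = (44.8 - 48.4)/2 = -3.6/2 = -1.8000
My = (-24.7 + 39.7)/2 = 15/2 = 7.5000

(-1.8000, 7.5000)


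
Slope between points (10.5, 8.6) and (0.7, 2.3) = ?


dy = 2.3 - 8.6 = -6.3
dx = 0.7 - 10.5 = -9.8
m = -6.3/(-9.8) = 0.6429

m = 0.6429


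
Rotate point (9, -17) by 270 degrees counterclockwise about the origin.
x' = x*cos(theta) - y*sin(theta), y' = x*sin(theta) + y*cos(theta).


cos(270) = 0, sin(270) = -1
x' = 9*0 + 17*(-1) = -17
y' = 9*(-1) - 17*0 = -9

(-17, -9)


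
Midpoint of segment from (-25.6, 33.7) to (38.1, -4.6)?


Mx = (-25.6 + 38.1)/2 = 12.5/2 = 6.2500
My = (33.7 - 4.6)/2 = 29.1/2 = 14.5500

(6.2500, 14.5500)


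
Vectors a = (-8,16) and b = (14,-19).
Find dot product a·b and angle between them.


a·b = -8*14 + 16*(-19) = -112 - 304 = -416
|a| = sqrt(64+256) = 17.8885
|b| = sqrt(196+361) = 23.6008
cos(theta) = -416/(sqrt(320)*sqrt(557)) = -416/sqrt(178240) = -0.985351
theta = arccos(-416/sqrt(178240)) = 170.1807 degrees

a·b = -416, theta = 170.1807 deg


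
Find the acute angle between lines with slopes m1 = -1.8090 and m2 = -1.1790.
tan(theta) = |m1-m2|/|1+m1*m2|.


m1-m2 = -0.63
1+m1*m2 = 3.132811
tan(theta) = |-0.63/3.132811| = 0.201097
theta = arctan(|-0.63/3.132811|) = 11.3704 degrees (acute angle)

11.3704 degrees


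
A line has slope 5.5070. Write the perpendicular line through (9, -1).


Perpendicular slope = -1/m1 = -1/5.5070 = -0.1816
b2 = y0 - m2*x0 = -1 + 9/5.5070 = -1 + 1.6343 = 0.6343

y = -0.1816x + 0.6343


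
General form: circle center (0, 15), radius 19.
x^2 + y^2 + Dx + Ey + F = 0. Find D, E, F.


(x-0)^2 + (y-15)^2 = 19^2
D = -2h = 0, E = -2k = -30
F = h^2+k^2-r^2 = 0+225-361 = -136

D = 0, E = -30, F = -136


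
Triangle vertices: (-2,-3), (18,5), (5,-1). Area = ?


-2*(5+ 1) = -12
18*(-1+ 3) = 36
5*(-3-5) = -40
sum = -16
Area = |-16|/2 = 8.0000

8.0000 sq units


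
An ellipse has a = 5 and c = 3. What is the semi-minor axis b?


b^2 = 5^2 - (3)^2 = 25 - 9 = 16
b = sqrt(16) = 4

b = 4


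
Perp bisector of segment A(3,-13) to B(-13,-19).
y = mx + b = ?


Midpoint = (-5, -16)
Slope of AB = dy/dx = -6/(-16) = 0.3750
Perp slope = -dx/dy = -16/6 = -2.6667
b = My - (perp slope)*Mx = -16 + (-16*(-5))/(-6) = -16 - 13.3333 = -29.3333

y = -2.6667x - 29.3333


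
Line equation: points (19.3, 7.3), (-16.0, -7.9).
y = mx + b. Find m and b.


m = (-15.2)/(-35.3) = 0.4306
b = y1 - m*x1 = 7.3 - (-15.2*19.3)/(-35.3) = 7.3 - 8.3105 = -1.0105

y = 0.4306x - 1.0105


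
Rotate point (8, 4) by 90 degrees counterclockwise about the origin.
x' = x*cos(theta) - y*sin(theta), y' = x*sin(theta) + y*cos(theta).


cos(90) = 0, sin(90) = 1
x' = 8*0 - 4*1 = -4
y' = 8*1 + 4*0 = 8

(-4, 8)


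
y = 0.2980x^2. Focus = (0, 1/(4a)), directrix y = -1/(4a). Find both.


a = 0.2980
1/(4a) = 0.8389
Focus = (0, 0.8389)
Directrix: y = -0.8389

Focus = (0, 0.8389), Directrix: y = -0.8389


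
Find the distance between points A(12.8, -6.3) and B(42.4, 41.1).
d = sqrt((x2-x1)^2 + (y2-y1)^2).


dx = 42.4 - 12.8 = 29.6
dy = 41.1 + 6.3 = 47.4
d = sqrt(876.16 + 2246.76) = sqrt(3122.92) = 55.8831

55.8831


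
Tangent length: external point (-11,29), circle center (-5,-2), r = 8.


d = sqrt((-11+ 5)^2 + (29+ 2)^2) = sqrt(36+961) = 31.5753
L = sqrt(997.0000 - 64) = sqrt(933.0000) = 30.5450

30.5450


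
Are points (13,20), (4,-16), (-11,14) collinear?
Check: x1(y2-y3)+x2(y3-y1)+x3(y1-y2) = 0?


13*(-16-14) + 4*(14-20) - 11*(20+ 16)
= -390 - 24 - 396 = -810

No, not collinear (determinant = -810)


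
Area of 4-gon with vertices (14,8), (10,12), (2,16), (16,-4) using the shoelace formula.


sum(xi*y_{i+1}) = 14*12 + 10*16 + 2*(-4) + 16*8 = 448
sum(yi*x_{i+1}) = 8*10 + 12*2 + 16*16 - 4*14 = 304
Area = |448 - 304|/2 = 144/2 = 72.0000

72.0000 sq units


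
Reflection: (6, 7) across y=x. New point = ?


Reflection rule for y=x: (y, x)
(6, 7) -> (7, 6)

(7, 6)


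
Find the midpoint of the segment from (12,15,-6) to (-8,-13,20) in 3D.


Mx = (12- 8)/2 = 2.0000
My = (15- 13)/2 = 1.0000
Mz = (-6+20)/2 = 7.0000

M = (2.0000, 1.0000, 7.0000)


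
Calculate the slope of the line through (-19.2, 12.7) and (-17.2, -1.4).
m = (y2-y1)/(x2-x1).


dy = -1.4 - 12.7 = -14.1
dx = -17.2 + 19.2 = 2.0
m = -14.1/2.0 = -7.0500

m = -7.0500


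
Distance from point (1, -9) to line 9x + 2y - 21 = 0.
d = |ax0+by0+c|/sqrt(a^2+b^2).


|9*1 + 2*(-9) - 21| = |-30| = 30
sqrt(81 + 4) = sqrt(85) = 9.2195
d = 30/sqrt(85) = 3.2540

3.2540


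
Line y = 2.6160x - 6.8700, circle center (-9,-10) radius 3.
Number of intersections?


Substitute y = 2.6160x - 6.8700: (x+ 9)^2 + (2.6160x- 6.8700+ 10)^2 = 9
Expand to Ax^2 + Bx + C = 0, where b-k = 3.13
A = 1+m^2 = 7.843456
B = 2(m(b-k) - h) = 2(2.6160*3.13 + 9) = 34.37616
C = h^2 + (b-k)^2 - r^2 = 81 + 9.7969 - 9 = 81.7969
disc = B^2-4AC = 1181.7204 - 2566.2815 = -1384.5611
disc < 0

0 intersection points


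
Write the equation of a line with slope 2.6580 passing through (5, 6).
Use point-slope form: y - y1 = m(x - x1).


y - 6 = 2.6580(x - 5)
y = 2.6580x + 6 - 2.6580*5
y = 2.6580x - 7.2900

y = 2.6580x - 7.2900


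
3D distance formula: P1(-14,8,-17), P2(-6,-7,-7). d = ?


dx=8, dy=-15, dz=10
d = sqrt(64+225+100) = sqrt(389) = 19.7231

19.7231


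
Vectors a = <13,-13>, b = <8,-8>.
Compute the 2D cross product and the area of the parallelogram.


cross = 13*(-8) + 13*8 = -104 + 104 = 0
Parallelogram area = |0| = 0

cross = 0, parallelogram area = 0


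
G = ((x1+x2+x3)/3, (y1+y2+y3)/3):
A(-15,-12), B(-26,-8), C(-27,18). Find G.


Gx = (-15- 26- 27)/3 = -68/3 = -22.6667
Gy = (-12- 8+18)/3 = -2/3 = -0.6667

G = (-22.6667, -0.6667)


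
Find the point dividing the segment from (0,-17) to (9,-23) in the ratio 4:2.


Px = (4*9 + 2*0)/6 = 36/6 = 6.0000
Py = (4*(-23) + 2*(-17))/6 = -126/6 = -21.0000

P = (6.0000, -21.0000)


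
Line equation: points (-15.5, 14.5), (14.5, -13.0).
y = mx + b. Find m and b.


m = (-27.5)/(30.0) = -0.9167
b = y1 - m*x1 = 14.5 - (-27.5*(-15.5))/(30.0) = 14.5 - 14.2083 = 0.2917

y = -0.9167x + 0.2917


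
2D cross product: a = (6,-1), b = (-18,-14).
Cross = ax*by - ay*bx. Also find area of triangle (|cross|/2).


cross = 6*(-14) + 1*(-18) = -84 - 18 = -102
Triangle area = |-102|/2 = 102/2 = 51.0000

cross = -102, triangle area = 51.0000


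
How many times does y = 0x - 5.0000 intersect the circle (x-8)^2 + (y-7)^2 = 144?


Substitute y = 0x - 5.0000: (x-8)^2 + (0x- 5.0000-7)^2 = 144
Expand to Ax^2 + Bx + C = 0, where b-k = -12
A = 1+m^2 = 1
B = 2(m(b-k) - h) = 2(0*(-12) - 8) = -16
C = h^2 + (b-k)^2 - r^2 = 64 + 144 - 144 = 64
disc = B^2-4AC = 256.0000 - 256.0000 = 0
disc = 0

1 intersection point (tangent)


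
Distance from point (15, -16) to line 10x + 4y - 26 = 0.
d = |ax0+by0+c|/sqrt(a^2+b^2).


|10*15 + 4*(-16) - 26| = |60| = 60
sqrt(100 + 16) = sqrt(116) = 10.7703
d = 60/sqrt(116) = 5.5709

5.5709


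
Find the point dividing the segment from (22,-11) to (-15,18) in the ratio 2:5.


Px = (2*(-15) + 5*22)/7 = 80/7 = 11.4286
Py = (2*18 + 5*(-11))/7 = -19/7 = -2.7143

P = (11.4286, -2.7143)


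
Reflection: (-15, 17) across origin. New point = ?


Reflection rule for origin: (-x, -y)
(-15, 17) -> (15, -17)

(15, -17)


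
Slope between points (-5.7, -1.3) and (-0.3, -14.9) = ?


dy = -14.9 + 1.3 = -13.6
dx = -0.3 + 5.7 = 5.4
m = -13.6/5.4 = -2.5185

m = -2.5185


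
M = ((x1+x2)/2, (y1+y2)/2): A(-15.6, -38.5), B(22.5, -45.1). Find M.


Mx = (-15.6 + 22.5)/2 = 6.9/2 = 3.4500
My = (-38.5 - 45.1)/2 = -83.6/2 = -41.8000

(3.4500, -41.8000)


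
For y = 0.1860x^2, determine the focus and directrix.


a = 0.1860
1/(4a) = 1.3441
Focus = (0, 1.3441)
Directrix: y = -1.3441

Focus = (0, 1.3441), Directrix: y = -1.3441


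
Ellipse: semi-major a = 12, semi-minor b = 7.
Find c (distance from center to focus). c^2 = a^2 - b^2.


c^2 = 12^2 - 7^2 = 144 - 49 = 95
c = sqrt(95) = 9.7468

c = 9.7468


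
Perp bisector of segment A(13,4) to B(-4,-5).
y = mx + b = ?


Midpoint = (4.5, -0.5)
Slope of AB = dy/dx = -9/(-17) = 0.5294
Perp slope = -dx/dy = -17/9 = -1.8889
b = My - (perp slope)*Mx = -0.5 + (-17*4.5)/(-9) = -0.5 + 8.5000 = 8.0000

y = -1.8889x + 8.0000


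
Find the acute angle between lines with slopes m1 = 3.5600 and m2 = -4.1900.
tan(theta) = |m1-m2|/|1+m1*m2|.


m1-m2 = 7.75
1+m1*m2 = -13.9164
tan(theta) = |7.75/(-13.9164)| = 0.556897
theta = arctan(|7.75/(-13.9164)|) = 29.1133 degrees (acute angle)

29.1133 degrees


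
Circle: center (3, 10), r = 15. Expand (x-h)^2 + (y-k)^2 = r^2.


(x-3)^2 + (y-10)^2 = 15^2
D = -2h = -6, E = -2k = -20
F = h^2+k^2-r^2 = 9+100-225 = -116

x^2 + y^2 - 6x - 20y - 116 = 0


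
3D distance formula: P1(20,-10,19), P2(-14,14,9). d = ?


dx=-34, dy=24, dz=-10
d = sqrt(1156+576+100) = sqrt(1832) = 42.8019

42.8019


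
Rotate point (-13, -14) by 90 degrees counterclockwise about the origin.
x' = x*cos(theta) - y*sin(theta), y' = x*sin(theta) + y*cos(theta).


cos(90) = 0, sin(90) = 1
x' = -13*0 + 14*1 = 14
y' = -13*1 - 14*0 = -13

(14, -13)


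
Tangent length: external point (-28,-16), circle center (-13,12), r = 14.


d = sqrt((-28+ 13)^2 + (-16-12)^2) = sqrt(225+784) = 31.7648
L = sqrt(1009.0000 - 196) = sqrt(813.0000) = 28.5132

28.5132


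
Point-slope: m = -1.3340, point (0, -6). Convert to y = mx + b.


y + 6 = -1.3340(x - 0)
y = -1.3340x - 6 + 1.3340*0
y = -1.3340x - 6.0000

y = -1.3340x - 6.0000


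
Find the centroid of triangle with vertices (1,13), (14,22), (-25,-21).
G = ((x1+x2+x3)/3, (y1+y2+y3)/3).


Gx = (1+14- 25)/3 = -10/3 = -3.3333
Gy = (13+22- 21)/3 = 14/3 = 4.6667

G = (-3.3333, 4.6667)


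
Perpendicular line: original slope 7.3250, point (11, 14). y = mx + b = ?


Perpendicular slope = -1/m1 = -1/7.3250 = -0.1365
b2 = y0 - m2*x0 = 14 + 11/7.3250 = 14 + 1.5017 = 15.5017

y = -0.1365x + 15.5017


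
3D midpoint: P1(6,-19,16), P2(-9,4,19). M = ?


Mx = (6- 9)/2 = -1.5000
My = (-19+4)/2 = -7.5000
Mz = (16+19)/2 = 17.5000

M = (-1.5000, -7.5000, 17.5000)


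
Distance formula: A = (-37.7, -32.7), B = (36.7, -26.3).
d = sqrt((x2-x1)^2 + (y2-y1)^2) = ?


dx = 36.7 + 37.7 = 74.4
dy = -26.3 + 32.7 = 6.4
d = sqrt(5535.36 + 40.96) = sqrt(5576.32) = 74.6748

74.6748


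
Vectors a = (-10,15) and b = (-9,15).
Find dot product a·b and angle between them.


a·b = -10*(-9) + 15*15 = 90 + 225 = 315
|a| = sqrt(100+225) = 18.0278
|b| = sqrt(81+225) = 17.4929
cos(theta) = 315/(sqrt(325)*sqrt(306)) = 315/sqrt(99450) = 0.998868
theta = arccos(315/sqrt(99450)) = 2.7263 degrees

a·b = 315, theta = 2.7263 deg


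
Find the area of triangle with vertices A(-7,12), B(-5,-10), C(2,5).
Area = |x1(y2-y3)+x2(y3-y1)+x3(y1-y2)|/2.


-7*(-10-5) = 105
-5*(5-12) = 35
2*(12+ 10) = 44
sum = 184
Area = |184|/2 = 92.0000

92.0000 sq units


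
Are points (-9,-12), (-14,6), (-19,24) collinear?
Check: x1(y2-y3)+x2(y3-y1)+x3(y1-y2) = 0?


-9*(6-24) - 14*(24+ 12) - 19*(-12-6)
= 162 - 504 + 342 = 0

Yes, collinear (determinant = 0)


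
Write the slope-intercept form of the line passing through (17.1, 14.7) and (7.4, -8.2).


m = (-22.9)/(-9.7) = 2.3608
b = y1 - m*x1 = 14.7 - (-22.9*17.1)/(-9.7) = 14.7 - 40.3701 = -25.6701

y = 2.3608x - 25.6701


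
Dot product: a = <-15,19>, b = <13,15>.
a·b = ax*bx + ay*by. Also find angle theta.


a·b = -15*13 + 19*15 = -195 + 285 = 90
|a| = sqrt(225+361) = 24.2074
|b| = sqrt(169+225) = 19.8494
cos(theta) = 90/(sqrt(586)*sqrt(394)) = 90/sqrt(230884) = 0.187303
theta = arccos(90/sqrt(230884)) = 79.2045 degrees

a·b = 90, theta = 79.2045 deg


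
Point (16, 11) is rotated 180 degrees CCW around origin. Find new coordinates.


cos(180) = -1, sin(180) = 0
x' = 16*(-1) - 11*0 = -16
y' = 16*0 + 11*(-1) = -11

(-16, -11)


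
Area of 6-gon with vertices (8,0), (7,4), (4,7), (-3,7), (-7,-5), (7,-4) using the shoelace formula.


sum(xi*y_{i+1}) = 8*4 + 7*7 + 4*7 - 3*(-5) - 7*(-4) + 7*0 = 152
sum(yi*x_{i+1}) = 0*7 + 4*4 + 7*(-3) + 7*(-7) - 5*7 - 4*8 = -121
Area = |152 + 121|/2 = 273/2 = 136.5000

136.5000 sq units


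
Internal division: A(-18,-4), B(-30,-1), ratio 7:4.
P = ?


Px = (7*(-30) + 4*(-18))/11 = -282/11 = -25.6364
Py = (7*(-1) + 4*(-4))/11 = -23/11 = -2.0909

P = (-25.6364, -2.0909)


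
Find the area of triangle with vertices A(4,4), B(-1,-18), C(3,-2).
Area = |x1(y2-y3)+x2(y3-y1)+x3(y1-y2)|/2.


4*(-18+ 2) = -64
-1*(-2-4) = 6
3*(4+ 18) = 66
sum = 8
Area = |8|/2 = 4.0000

4.0000 sq units


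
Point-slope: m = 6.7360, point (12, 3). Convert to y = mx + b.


y - 3 = 6.7360(x - 12)
y = 6.7360x + 3 - 6.7360*12
y = 6.7360x - 77.8320

y = 6.7360x - 77.8320


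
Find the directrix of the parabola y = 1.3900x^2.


a = 1.3900
1/(4a) = 0.1799
directrix: y = -0.1799 = -0.1799

y = -0.1799


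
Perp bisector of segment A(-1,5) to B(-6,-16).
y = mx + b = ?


Midpoint = (-3.5, -5.5)
Slope of AB = dy/dx = -21/(-5) = 4.2000
Perp slope = -dx/dy = -5/21 = -0.2381
b = My - (perp slope)*Mx = -5.5 + (-5*(-3.5))/(-21) = -5.5 - 0.8333 = -6.3333

y = -0.2381x - 6.3333


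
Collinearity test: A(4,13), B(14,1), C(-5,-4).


4*(1+ 4) + 14*(-4-13) - 5*(13-1)
= 20 - 238 - 60 = -278

No, not collinear (determinant = -278)


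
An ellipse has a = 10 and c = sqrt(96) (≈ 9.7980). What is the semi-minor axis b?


b^2 = 10^2 - (sqrt(96))^2 = 100 - 96 = 4
b = sqrt(4) = 2

b = 2


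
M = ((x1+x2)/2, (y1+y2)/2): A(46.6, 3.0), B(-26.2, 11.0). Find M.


Mx = (46.6 - 26.2)/2 = 20.4/2 = 10.2000
My = (3.0 + 11.0)/2 = 14.0/2 = 7.0000

(10.2000, 7.0000)


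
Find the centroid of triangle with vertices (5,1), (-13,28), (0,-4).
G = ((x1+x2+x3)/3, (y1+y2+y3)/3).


Gx = (5- 13+0)/3 = -8/3 = -2.6667
Gy = (1+28- 4)/3 = 25/3 = 8.3333

G = (-2.6667, 8.3333)


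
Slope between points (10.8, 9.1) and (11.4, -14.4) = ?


dy = -14.4 - 9.1 = -23.5
dx = 11.4 - 10.8 = 0.6
m = -23.5/0.6 = -39.1667

m = -39.1667


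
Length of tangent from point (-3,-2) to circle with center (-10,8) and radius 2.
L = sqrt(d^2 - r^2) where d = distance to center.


d = sqrt((-3+ 10)^2 + (-2-8)^2) = sqrt(49+100) = 12.2066
L = sqrt(149.0000 - 4) = sqrt(145.0000) = 12.0416

12.0416


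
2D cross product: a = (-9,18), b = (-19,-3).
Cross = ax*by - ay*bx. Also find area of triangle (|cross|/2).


cross = -9*(-3) - 18*(-19) = 27 + 342 = 369
Triangle area = |369|/2 = 369/2 = 184.5000

cross = 369, triangle area = 184.5000


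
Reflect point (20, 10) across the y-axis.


Reflection rule for y-axis: (-x, y)
(20, 10) -> (-20, 10)

(-20, 10)


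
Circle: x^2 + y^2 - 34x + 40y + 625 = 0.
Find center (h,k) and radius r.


h = -D/2 = 34/2 = 17
k = -E/2 = -40/2 = -20
r^2 = h^2 + k^2 - F = 289 + 400 - 625 = 64
r = 8

Center (17, -20), radius = 8


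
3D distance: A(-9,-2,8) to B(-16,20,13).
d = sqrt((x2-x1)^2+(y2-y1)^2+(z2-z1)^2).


dx=-7, dy=22, dz=5
d = sqrt(49+484+25) = sqrt(558) = 23.6220

23.6220


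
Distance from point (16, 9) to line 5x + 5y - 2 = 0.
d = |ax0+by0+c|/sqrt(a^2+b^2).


|5*16 + 5*9 - 2| = |123| = 123
sqrt(25 + 25) = sqrt(50) = 7.0711
d = 123/sqrt(50) = 17.3948

17.3948


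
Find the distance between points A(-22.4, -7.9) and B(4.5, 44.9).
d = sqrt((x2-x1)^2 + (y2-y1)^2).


dx = 4.5 + 22.4 = 26.9
dy = 44.9 + 7.9 = 52.8
d = sqrt(723.61 + 2787.84) = sqrt(3511.45) = 59.2575

59.2575


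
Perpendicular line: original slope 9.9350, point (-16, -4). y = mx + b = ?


Perpendicular slope = -1/m1 = -1/9.9350 = -0.1007
b2 = y0 - m2*x0 = -4 - 16/9.9350 = -4 - 1.6105 = -5.6105

y = -0.1007x - 5.6105


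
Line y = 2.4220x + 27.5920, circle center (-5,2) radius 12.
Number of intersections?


Substitute y = 2.4220x + 27.5920: (x+ 5)^2 + (2.4220x+27.5920-2)^2 = 144
Expand to Ax^2 + Bx + C = 0, where b-k = 25.592
A = 1+m^2 = 6.866084
B = 2(m(b-k) - h) = 2(2.4220*25.592 + 5) = 133.967648
C = h^2 + (b-k)^2 - r^2 = 25 + 654.950464 - 144 = 535.950464
disc = B^2-4AC = 17947.3307 - 14719.5236 = 3227.8071
disc > 0

2 intersection points


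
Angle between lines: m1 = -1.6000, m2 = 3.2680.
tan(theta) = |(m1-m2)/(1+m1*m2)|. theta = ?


m1-m2 = -4.868
1+m1*m2 = -4.2288
tan(theta) = |-4.868/(-4.2288)| = 1.151154
theta = arctan(|-4.868/(-4.2288)|) = 49.0194 degrees (acute angle)

49.0194 degrees


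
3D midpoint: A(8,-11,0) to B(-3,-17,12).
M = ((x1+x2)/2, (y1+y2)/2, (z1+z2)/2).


Mx = (8- 3)/2 = 2.5000
My = (-11- 17)/2 = -14.0000
Mz = (0+12)/2 = 6.0000

M = (2.5000, -14.0000, 6.0000)


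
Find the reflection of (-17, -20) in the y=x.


Reflection rule for y=x: (y, x)
(-17, -20) -> (-20, -17)

(-20, -17)


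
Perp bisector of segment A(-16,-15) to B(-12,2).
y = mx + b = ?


Midpoint = (-14, -6.5)
Slope of AB = dy/dx = 17/4 = 4.2500
Perp slope = -dx/dy = -4/17 = -0.2353
b = My - (perp slope)*Mx = -6.5 + (4*(-14))/17 = -6.5 - 3.2941 = -9.7941

y = -0.2353x - 9.7941


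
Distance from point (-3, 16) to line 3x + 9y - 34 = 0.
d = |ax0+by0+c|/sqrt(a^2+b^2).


|3*(-3) + 9*16 - 34| = |101| = 101
sqrt(9 + 81) = sqrt(90) = 9.4868
d = 101/sqrt(90) = 10.6463

10.6463


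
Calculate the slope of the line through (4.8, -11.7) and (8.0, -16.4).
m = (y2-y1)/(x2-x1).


dy = -16.4 + 11.7 = -4.7
dx = 8.0 - 4.8 = 3.2
m = -4.7/3.2 = -1.4687

m = -1.4687


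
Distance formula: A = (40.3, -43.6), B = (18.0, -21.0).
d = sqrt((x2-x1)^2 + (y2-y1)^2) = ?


dx = 18.0 - 40.3 = -22.3
dy = -21.0 + 43.6 = 22.6
d = sqrt(497.29 + 510.76) = sqrt(1008.05) = 31.7498

31.7498


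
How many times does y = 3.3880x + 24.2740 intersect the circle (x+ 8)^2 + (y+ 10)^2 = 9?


Substitute y = 3.3880x + 24.2740: (x+ 8)^2 + (3.3880x+24.2740+ 10)^2 = 9
Expand to Ax^2 + Bx + C = 0, where b-k = 34.274
A = 1+m^2 = 12.478544
B = 2(m(b-k) - h) = 2(3.3880*34.274 + 8) = 248.240624
C = h^2 + (b-k)^2 - r^2 = 64 + 1174.707076 - 9 = 1229.707076
disc = B^2-4AC = 61623.4074 - 61379.8154 = 243.5920
disc > 0

2 intersection points


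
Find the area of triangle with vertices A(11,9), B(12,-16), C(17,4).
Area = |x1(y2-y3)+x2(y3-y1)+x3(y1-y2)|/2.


11*(-16-4) = -220
12*(4-9) = -60
17*(9+ 16) = 425
sum = 145
Area = |145|/2 = 72.5000

72.5000 sq units


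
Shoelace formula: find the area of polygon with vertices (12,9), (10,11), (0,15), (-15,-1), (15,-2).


sum(xi*y_{i+1}) = 12*11 + 10*15 + 0*(-1) - 15*(-2) + 15*9 = 447
sum(yi*x_{i+1}) = 9*10 + 11*0 + 15*(-15) - 1*15 - 2*12 = -174
Area = |447 + 174|/2 = 621/2 = 310.5000

310.5000 sq units


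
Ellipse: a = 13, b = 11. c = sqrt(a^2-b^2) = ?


c^2 = 13^2 - 11^2 = 169 - 121 = 48
c = sqrt(48) = 6.9282

c = 6.9282


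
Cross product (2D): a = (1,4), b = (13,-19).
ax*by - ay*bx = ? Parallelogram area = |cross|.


cross = 1*(-19) - 4*13 = -19 - 52 = -71
Parallelogram area = |-71| = 71

cross = -71, parallelogram area = 71


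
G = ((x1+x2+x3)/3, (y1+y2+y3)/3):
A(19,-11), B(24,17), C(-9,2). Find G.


Gx = (19+24- 9)/3 = 34/3 = 11.3333
Gy = (-11+17+2)/3 = 8/3 = 2.6667

G = (11.3333, 2.6667)


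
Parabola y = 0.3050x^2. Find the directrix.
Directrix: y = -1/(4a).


a = 0.3050
1/(4a) = 0.8197
directrix: y = -0.8197 = -0.8197

y = -0.8197


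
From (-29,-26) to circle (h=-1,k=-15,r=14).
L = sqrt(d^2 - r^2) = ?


d = sqrt((-29+ 1)^2 + (-26+ 15)^2) = sqrt(784+121) = 30.0832
L = sqrt(905.0000 - 196) = sqrt(709.0000) = 26.6271

26.6271


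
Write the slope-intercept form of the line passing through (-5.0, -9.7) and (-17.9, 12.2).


m = (21.9)/(-12.9) = -1.6977
b = y1 - m*x1 = -9.7 - (21.9*(-5.0))/(-12.9) = -9.7 - 8.4884 = -18.1884

y = -1.6977x - 18.1884
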